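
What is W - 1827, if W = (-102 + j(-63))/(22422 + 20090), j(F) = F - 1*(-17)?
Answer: -19417393/10628 ≈ -1827.0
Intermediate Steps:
j(F) = 17 + F (j(F) = F + 17 = 17 + F)
W = -37/10628 (W = (-102 + (17 - 63))/(22422 + 20090) = (-102 - 46)/42512 = -148*1/42512 = -37/10628 ≈ -0.0034814)
W - 1827 = -37/10628 - 1827 = -19417393/10628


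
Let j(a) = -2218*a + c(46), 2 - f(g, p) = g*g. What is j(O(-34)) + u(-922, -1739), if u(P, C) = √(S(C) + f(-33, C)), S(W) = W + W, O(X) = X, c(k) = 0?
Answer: 75412 + I*√4565 ≈ 75412.0 + 67.565*I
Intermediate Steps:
f(g, p) = 2 - g² (f(g, p) = 2 - g*g = 2 - g²)
j(a) = -2218*a (j(a) = -2218*a + 0 = -2218*a)
S(W) = 2*W
u(P, C) = √(-1087 + 2*C) (u(P, C) = √(2*C + (2 - 1*(-33)²)) = √(2*C + (2 - 1*1089)) = √(2*C + (2 - 1089)) = √(2*C - 1087) = √(-1087 + 2*C))
j(O(-34)) + u(-922, -1739) = -2218*(-34) + √(-1087 + 2*(-1739)) = 75412 + √(-1087 - 3478) = 75412 + √(-4565) = 75412 + I*√4565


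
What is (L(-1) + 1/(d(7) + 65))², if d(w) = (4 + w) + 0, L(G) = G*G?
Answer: 5929/5776 ≈ 1.0265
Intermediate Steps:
L(G) = G²
d(w) = 4 + w
(L(-1) + 1/(d(7) + 65))² = ((-1)² + 1/((4 + 7) + 65))² = (1 + 1/(11 + 65))² = (1 + 1/76)² = (77/76)² = 5929/5776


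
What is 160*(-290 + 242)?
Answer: -7680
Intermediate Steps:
160*(-290 + 242) = 160*(-48) = -7680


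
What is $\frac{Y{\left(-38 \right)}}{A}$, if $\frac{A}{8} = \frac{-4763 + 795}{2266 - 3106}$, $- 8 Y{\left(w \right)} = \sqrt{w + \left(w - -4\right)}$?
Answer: $- \frac{315 i \sqrt{2}}{15872} \approx - 0.028067 i$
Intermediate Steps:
$Y{\left(w \right)} = - \frac{\sqrt{4 + 2 w}}{8}$ ($Y{\left(w \right)} = - \frac{\sqrt{w + \left(w - -4\right)}}{8} = - \frac{\sqrt{w + \left(w + 4\right)}}{8} = - \frac{\sqrt{w + \left(4 + w\right)}}{8} = - \frac{\sqrt{4 + 2 w}}{8}$)
$A = \frac{3968}{105}$ ($A = 8 \frac{-4763 + 795}{2266 - 3106} = 8 \left(- \frac{3968}{-840}\right) = 8 \left(\left(-3968\right) \left(- \frac{1}{840}\right)\right) = 8 \cdot \frac{496}{105} = \frac{3968}{105} \approx 37.79$)
$\frac{Y{\left(-38 \right)}}{A} = \frac{\left(- \frac{1}{8}\right) \sqrt{4 + 2 \left(-38\right)}}{\frac{3968}{105}} = - \frac{\sqrt{4 - 76}}{8} \cdot \frac{105}{3968} = - \frac{\sqrt{-72}}{8} \cdot \frac{105}{3968} = - \frac{6 i \sqrt{2}}{8} \cdot \frac{105}{3968} = - \frac{3 i \sqrt{2}}{4} \cdot \frac{105}{3968} = - \frac{315 i \sqrt{2}}{15872}$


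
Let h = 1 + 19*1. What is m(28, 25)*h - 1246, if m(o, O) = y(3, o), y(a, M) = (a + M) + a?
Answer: -566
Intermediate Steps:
h = 20 (h = 1 + 19 = 20)
y(a, M) = M + 2*a (y(a, M) = (M + a) + a = M + 2*a)
m(o, O) = 6 + o (m(o, O) = o + 2*3 = o + 6 = 6 + o)
m(28, 25)*h - 1246 = (6 + 28)*20 - 1246 = 34*20 - 1246 = 680 - 1246 = -566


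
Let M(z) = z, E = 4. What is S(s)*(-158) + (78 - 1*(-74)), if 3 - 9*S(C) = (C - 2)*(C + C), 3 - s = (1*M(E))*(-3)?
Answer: 6946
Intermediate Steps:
s = 15 (s = 3 - 1*4*(-3) = 3 - 4*(-3) = 3 - 1*(-12) = 3 + 12 = 15)
S(C) = 1/3 - 2*C*(-2 + C)/9 (S(C) = 1/3 - (C - 2)*(C + C)/9 = 1/3 - (-2 + C)*2*C/9 = 1/3 - 2*C*(-2 + C)/9)
S(s)*(-158) + (78 - 1*(-74)) = (1/3 - 2/9*15**2 + (4/9)*15)*(-158) + (78 - 1*(-74)) = (1/3 - 2/9*225 + 20/3)*(-158) + (78 + 74) = (1/3 - 50 + 20/3)*(-158) + 152 = -43*(-158) + 152 = 6794 + 152 = 6946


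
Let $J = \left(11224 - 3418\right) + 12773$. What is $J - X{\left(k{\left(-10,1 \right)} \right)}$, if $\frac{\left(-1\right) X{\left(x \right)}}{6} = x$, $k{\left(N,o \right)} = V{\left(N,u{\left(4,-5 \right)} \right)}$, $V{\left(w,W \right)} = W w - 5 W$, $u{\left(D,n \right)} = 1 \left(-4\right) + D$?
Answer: $20579$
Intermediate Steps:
$u{\left(D,n \right)} = -4 + D$
$V{\left(w,W \right)} = - 5 W + W w$
$k{\left(N,o \right)} = 0$ ($k{\left(N,o \right)} = \left(-4 + 4\right) \left(-5 + N\right) = 0 \left(-5 + N\right) = 0$)
$X{\left(x \right)} = - 6 x$
$J = 20579$ ($J = 7806 + 12773 = 20579$)
$J - X{\left(k{\left(-10,1 \right)} \right)} = 20579 - \left(-6\right) 0 = 20579 - 0 = 20579 + 0 = 20579$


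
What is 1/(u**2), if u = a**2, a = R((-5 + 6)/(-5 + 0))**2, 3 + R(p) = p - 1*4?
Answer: 390625/2821109907456 ≈ 1.3847e-7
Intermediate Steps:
R(p) = -7 + p (R(p) = -3 + (p - 1*4) = -3 + (p - 4) = -3 + (-4 + p) = -7 + p)
a = 1296/25 (a = (-7 + (-5 + 6)/(-5 + 0))**2 = (-7 + 1/(-5))**2 = (-7 + 1*(-1/5))**2 = (-7 - 1/5)**2 = (-36/5)**2 = 1296/25 ≈ 51.840)
u = 1679616/625 (u = (1296/25)**2 = 1679616/625 ≈ 2687.4)
1/(u**2) = 1/((1679616/625)**2) = 1/(2821109907456/390625) = 390625/2821109907456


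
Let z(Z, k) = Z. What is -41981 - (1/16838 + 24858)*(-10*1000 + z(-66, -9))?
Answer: 2106254034126/8419 ≈ 2.5018e+8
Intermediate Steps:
-41981 - (1/16838 + 24858)*(-10*1000 + z(-66, -9)) = -41981 - (1/16838 + 24858)*(-10*1000 - 66) = -41981 - (1/16838 + 24858)*(-10000 - 66) = -41981 - 418559005*(-10066)/16838 = -41981 - 1*(-2106607472165/8419) = -41981 + 2106607472165/8419 = 2106254034126/8419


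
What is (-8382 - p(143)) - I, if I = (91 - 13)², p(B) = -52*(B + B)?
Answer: 406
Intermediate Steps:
p(B) = -104*B
I = 6084 (I = 78² = 6084)
(-8382 - p(143)) - I = (-8382 - (-104)*143) - 1*6084 = (-8382 - 1*(-14872)) - 6084 = (-8382 + 14872) - 6084 = 6490 - 6084 = 406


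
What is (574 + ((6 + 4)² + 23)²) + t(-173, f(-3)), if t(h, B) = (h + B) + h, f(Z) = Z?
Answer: 15354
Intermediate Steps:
t(h, B) = B + 2*h (t(h, B) = (B + h) + h = B + 2*h)
(574 + ((6 + 4)² + 23)²) + t(-173, f(-3)) = (574 + ((6 + 4)² + 23)²) + (-3 + 2*(-173)) = (574 + (10² + 23)²) + (-3 - 346) = (574 + (100 + 23)²) - 349 = (574 + 123²) - 349 = (574 + 15129) - 349 = 15703 - 349 = 15354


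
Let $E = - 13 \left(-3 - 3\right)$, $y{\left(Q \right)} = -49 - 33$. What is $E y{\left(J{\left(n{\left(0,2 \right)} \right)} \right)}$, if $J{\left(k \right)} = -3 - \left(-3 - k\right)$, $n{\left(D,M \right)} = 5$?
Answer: $-6396$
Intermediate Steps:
$J{\left(k \right)} = k$ ($J{\left(k \right)} = -3 + \left(3 + k\right) = k$)
$y{\left(Q \right)} = -82$ ($y{\left(Q \right)} = -49 - 33 = -82$)
$E = 78$ ($E = \left(-13\right) \left(-6\right) = 78$)
$E y{\left(J{\left(n{\left(0,2 \right)} \right)} \right)} = 78 \left(-82\right) = -6396$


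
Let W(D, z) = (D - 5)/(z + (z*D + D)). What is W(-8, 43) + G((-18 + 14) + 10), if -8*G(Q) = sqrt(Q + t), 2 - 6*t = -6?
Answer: 13/309 - sqrt(66)/24 ≈ -0.29643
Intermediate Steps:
t = 4/3 (t = 1/3 - 1/6*(-6) = 1/3 + 1 = 4/3 ≈ 1.3333)
G(Q) = -sqrt(4/3 + Q)/8 (G(Q) = -sqrt(Q + 4/3)/8 = -sqrt(4/3 + Q)/8)
W(D, z) = (-5 + D)/(D + z + D*z) (W(D, z) = (-5 + D)/(z + (D*z + D)) = (-5 + D)/(z + (D + D*z)) = (-5 + D)/(D + z + D*z))
W(-8, 43) + G((-18 + 14) + 10) = (-5 - 8)/(-8 + 43 - 8*43) - sqrt(12 + 9*((-18 + 14) + 10))/24 = -13/(-8 + 43 - 344) - sqrt(12 + 9*(-4 + 10))/24 = -13/(-309) - sqrt(12 + 9*6)/24 = -1/309*(-13) - sqrt(12 + 54)/24 = 13/309 - sqrt(66)/24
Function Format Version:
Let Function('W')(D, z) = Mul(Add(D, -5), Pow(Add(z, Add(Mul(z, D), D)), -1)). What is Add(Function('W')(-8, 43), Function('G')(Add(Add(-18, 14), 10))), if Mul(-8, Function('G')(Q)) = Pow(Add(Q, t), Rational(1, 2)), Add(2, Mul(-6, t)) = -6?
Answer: Add(Rational(13, 309), Mul(Rational(-1, 24), Pow(66, Rational(1, 2)))) ≈ -0.29643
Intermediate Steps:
t = Rational(4, 3) (t = Add(Rational(1, 3), Mul(Rational(-1, 6), -6)) = Add(Rational(1, 3), 1) = Rational(4, 3) ≈ 1.3333)
Function('G')(Q) = Mul(Rational(-1, 8), Pow(Add(Rational(4, 3), Q), Rational(1, 2))) (Function('G')(Q) = Mul(Rational(-1, 8), Pow(Add(Q, Rational(4, 3)), Rational(1, 2))) = Mul(Rational(-1, 8), Pow(Add(Rational(4, 3), Q), Rational(1, 2))))
Function('W')(D, z) = Mul(Pow(Add(D, z, Mul(D, z)), -1), Add(-5, D)) (Function('W')(D, z) = Mul(Add(-5, D), Pow(Add(z, Add(Mul(D, z), D)), -1)) = Mul(Add(-5, D), Pow(Add(z, Add(D, Mul(D, z))), -1)) = Mul(Add(-5, D), Pow(Add(D, z, Mul(D, z)), -1)) = Mul(Pow(Add(D, z, Mul(D, z)), -1), Add(-5, D)))
Add(Function('W')(-8, 43), Function('G')(Add(Add(-18, 14), 10))) = Add(Mul(Pow(Add(-8, 43, Mul(-8, 43)), -1), Add(-5, -8)), Mul(Rational(-1, 24), Pow(Add(12, Mul(9, Add(Add(-18, 14), 10))), Rational(1, 2)))) = Add(Mul(Pow(Add(-8, 43, -344), -1), -13), Mul(Rational(-1, 24), Pow(Add(12, Mul(9, Add(-4, 10))), Rational(1, 2)))) = Add(Mul(Pow(-309, -1), -13), Mul(Rational(-1, 24), Pow(Add(12, Mul(9, 6)), Rational(1, 2)))) = Add(Mul(Rational(-1, 309), -13), Mul(Rational(-1, 24), Pow(Add(12, 54), Rational(1, 2)))) = Add(Rational(13, 309), Mul(Rational(-1, 24), Pow(66, Rational(1, 2))))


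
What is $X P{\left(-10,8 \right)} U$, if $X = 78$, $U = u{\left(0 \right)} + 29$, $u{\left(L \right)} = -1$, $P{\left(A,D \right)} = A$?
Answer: $-21840$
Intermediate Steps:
$U = 28$ ($U = -1 + 29 = 28$)
$X P{\left(-10,8 \right)} U = 78 \left(-10\right) 28 = \left(-780\right) 28 = -21840$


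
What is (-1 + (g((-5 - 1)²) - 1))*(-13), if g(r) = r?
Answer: -442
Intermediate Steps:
(-1 + (g((-5 - 1)²) - 1))*(-13) = (-1 + ((-5 - 1)² - 1))*(-13) = (-1 + ((-6)² - 1))*(-13) = (-1 + (36 - 1))*(-13) = (-1 + 35)*(-13) = 34*(-13) = -442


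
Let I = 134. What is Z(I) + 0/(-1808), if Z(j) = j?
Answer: 134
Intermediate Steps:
Z(I) + 0/(-1808) = 134 + 0/(-1808) = 134 - 1/1808*0 = 134 + 0 = 134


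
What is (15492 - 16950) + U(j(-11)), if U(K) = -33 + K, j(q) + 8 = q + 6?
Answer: -1504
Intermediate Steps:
j(q) = -2 + q (j(q) = -8 + (q + 6) = -8 + (6 + q) = -2 + q)
(15492 - 16950) + U(j(-11)) = (15492 - 16950) + (-33 + (-2 - 11)) = -1458 + (-33 - 13) = -1458 - 46 = -1504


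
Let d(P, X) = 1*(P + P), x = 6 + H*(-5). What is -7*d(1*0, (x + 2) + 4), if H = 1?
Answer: 0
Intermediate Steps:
x = 1 (x = 6 + 1*(-5) = 6 - 5 = 1)
d(P, X) = 2*P (d(P, X) = 1*(2*P) = 2*P)
-7*d(1*0, (x + 2) + 4) = -14*1*0 = -14*0 = -7*0 = 0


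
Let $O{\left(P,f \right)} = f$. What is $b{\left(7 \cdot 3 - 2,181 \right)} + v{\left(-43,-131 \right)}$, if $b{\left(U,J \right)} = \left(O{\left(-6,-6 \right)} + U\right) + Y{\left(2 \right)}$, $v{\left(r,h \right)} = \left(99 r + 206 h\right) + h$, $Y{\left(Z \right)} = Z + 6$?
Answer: $-31353$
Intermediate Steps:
$Y{\left(Z \right)} = 6 + Z$
$v{\left(r,h \right)} = 99 r + 207 h$
$b{\left(U,J \right)} = 2 + U$ ($b{\left(U,J \right)} = \left(-6 + U\right) + \left(6 + 2\right) = \left(-6 + U\right) + 8 = 2 + U$)
$b{\left(7 \cdot 3 - 2,181 \right)} + v{\left(-43,-131 \right)} = \left(2 + \left(7 \cdot 3 - 2\right)\right) + \left(99 \left(-43\right) + 207 \left(-131\right)\right) = \left(2 + \left(21 - 2\right)\right) - 31374 = \left(2 + 19\right) - 31374 = 21 - 31374 = -31353$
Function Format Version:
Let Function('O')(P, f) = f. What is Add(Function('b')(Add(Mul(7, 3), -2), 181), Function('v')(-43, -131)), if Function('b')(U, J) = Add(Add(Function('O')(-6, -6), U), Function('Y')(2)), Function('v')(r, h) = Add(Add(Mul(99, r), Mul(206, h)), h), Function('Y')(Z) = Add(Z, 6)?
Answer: -31353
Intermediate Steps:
Function('Y')(Z) = Add(6, Z)
Function('v')(r, h) = Add(Mul(99, r), Mul(207, h))
Function('b')(U, J) = Add(2, U) (Function('b')(U, J) = Add(Add(-6, U), Add(6, 2)) = Add(Add(-6, U), 8) = Add(2, U))
Add(Function('b')(Add(Mul(7, 3), -2), 181), Function('v')(-43, -131)) = Add(Add(2, Add(Mul(7, 3), -2)), Add(Mul(99, -43), Mul(207, -131))) = Add(Add(2, Add(21, -2)), Add(-4257, -27117)) = Add(Add(2, 19), -31374) = Add(21, -31374) = -31353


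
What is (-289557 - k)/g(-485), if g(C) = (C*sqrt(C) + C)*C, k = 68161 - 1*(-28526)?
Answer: -21458/6351075 + 21458*I*sqrt(485)/6351075 ≈ -0.0033786 + 0.074407*I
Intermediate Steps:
k = 96687 (k = 68161 + 28526 = 96687)
g(C) = C*(C + C**(3/2)) (g(C) = (C**(3/2) + C)*C = (C + C**(3/2))*C = C*(C + C**(3/2)))
(-289557 - k)/g(-485) = (-289557 - 1*96687)/((-485)**2 + (-485)**(5/2)) = (-289557 - 96687)/(235225 + 235225*I*sqrt(485)) = -386244/(235225 + 235225*I*sqrt(485))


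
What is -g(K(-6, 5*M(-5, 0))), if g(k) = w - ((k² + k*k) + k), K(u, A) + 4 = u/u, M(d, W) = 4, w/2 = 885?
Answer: -1755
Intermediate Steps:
w = 1770 (w = 2*885 = 1770)
K(u, A) = -3 (K(u, A) = -4 + u/u = -4 + 1 = -3)
g(k) = 1770 - k - 2*k² (g(k) = 1770 - ((k² + k*k) + k) = 1770 - ((k² + k²) + k) = 1770 - (2*k² + k) = 1770 - (k + 2*k²) = 1770 + (-k - 2*k²) = 1770 - k - 2*k²)
-g(K(-6, 5*M(-5, 0))) = -(1770 - 1*(-3) - 2*(-3)²) = -(1770 + 3 - 2*9) = -(1770 + 3 - 18) = -1*1755 = -1755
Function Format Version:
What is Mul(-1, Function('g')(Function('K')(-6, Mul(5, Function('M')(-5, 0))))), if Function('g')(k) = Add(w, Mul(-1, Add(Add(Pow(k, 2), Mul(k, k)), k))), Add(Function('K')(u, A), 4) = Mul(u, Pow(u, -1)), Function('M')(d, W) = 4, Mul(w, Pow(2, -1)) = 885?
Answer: -1755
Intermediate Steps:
w = 1770 (w = Mul(2, 885) = 1770)
Function('K')(u, A) = -3 (Function('K')(u, A) = Add(-4, Mul(u, Pow(u, -1))) = Add(-4, 1) = -3)
Function('g')(k) = Add(1770, Mul(-1, k), Mul(-2, Pow(k, 2))) (Function('g')(k) = Add(1770, Mul(-1, Add(Add(Pow(k, 2), Mul(k, k)), k))) = Add(1770, Mul(-1, Add(Add(Pow(k, 2), Pow(k, 2)), k))) = Add(1770, Mul(-1, Add(Mul(2, Pow(k, 2)), k))) = Add(1770, Mul(-1, Add(k, Mul(2, Pow(k, 2))))) = Add(1770, Add(Mul(-1, k), Mul(-2, Pow(k, 2)))) = Add(1770, Mul(-1, k), Mul(-2, Pow(k, 2))))
Mul(-1, Function('g')(Function('K')(-6, Mul(5, Function('M')(-5, 0))))) = Mul(-1, Add(1770, Mul(-1, -3), Mul(-2, Pow(-3, 2)))) = Mul(-1, Add(1770, 3, Mul(-2, 9))) = Mul(-1, Add(1770, 3, -18)) = Mul(-1, 1755) = -1755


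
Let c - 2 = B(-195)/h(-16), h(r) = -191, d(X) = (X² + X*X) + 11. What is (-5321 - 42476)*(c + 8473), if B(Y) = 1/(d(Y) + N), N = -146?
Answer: -5873558643752078/14499765 ≈ -4.0508e+8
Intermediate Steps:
d(X) = 11 + 2*X² (d(X) = (X² + X²) + 11 = 2*X² + 11 = 11 + 2*X²)
B(Y) = 1/(-135 + 2*Y²) (B(Y) = 1/((11 + 2*Y²) - 146) = 1/(-135 + 2*Y²))
c = 28999529/14499765 (c = 2 + 1/(-135 + 2*(-195)²*(-191)) = 2 - 1/191/(-135 + 2*38025) = 2 - 1/191/(-135 + 76050) = 2 - 1/191/75915 = 2 + (1/75915)*(-1/191) = 2 - 1/14499765 = 28999529/14499765 ≈ 2.0000)
(-5321 - 42476)*(c + 8473) = (-5321 - 42476)*(28999529/14499765 + 8473) = -47797*122885508374/14499765 = -5873558643752078/14499765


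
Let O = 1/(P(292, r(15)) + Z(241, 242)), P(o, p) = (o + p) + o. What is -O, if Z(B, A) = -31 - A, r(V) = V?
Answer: -1/326 ≈ -0.0030675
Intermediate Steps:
P(o, p) = p + 2*o
O = 1/326 (O = 1/((15 + 2*292) + (-31 - 1*242)) = 1/((15 + 584) + (-31 - 242)) = 1/(599 - 273) = 1/326 ≈ 0.0030675)
-O = -1*1/326 = -1/326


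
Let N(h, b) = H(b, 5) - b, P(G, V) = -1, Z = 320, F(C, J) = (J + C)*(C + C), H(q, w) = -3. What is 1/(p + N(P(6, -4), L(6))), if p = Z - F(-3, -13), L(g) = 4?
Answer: 1/217 ≈ 0.0046083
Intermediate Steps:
F(C, J) = 2*C*(C + J) (F(C, J) = (C + J)*(2*C) = 2*C*(C + J))
N(h, b) = -3 - b
p = 224 (p = 320 - 2*(-3)*(-3 - 13) = 320 - 2*(-3)*(-16) = 320 - 1*96 = 320 - 96 = 224)
1/(p + N(P(6, -4), L(6))) = 1/(224 + (-3 - 1*4)) = 1/(224 + (-3 - 4)) = 1/(224 - 7) = 1/217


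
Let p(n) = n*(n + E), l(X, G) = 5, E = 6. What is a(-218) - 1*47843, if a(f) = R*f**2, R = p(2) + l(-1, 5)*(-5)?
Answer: -475559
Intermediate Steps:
p(n) = n*(6 + n) (p(n) = n*(n + 6) = n*(6 + n))
R = -9 (R = 2*(6 + 2) + 5*(-5) = 2*8 - 25 = 16 - 25 = -9)
a(f) = -9*f**2
a(-218) - 1*47843 = -9*(-218)**2 - 1*47843 = -9*47524 - 47843 = -427716 - 47843 = -475559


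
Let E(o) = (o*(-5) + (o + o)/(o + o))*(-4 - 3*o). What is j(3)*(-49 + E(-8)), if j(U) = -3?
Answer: -2313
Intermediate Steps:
E(o) = (1 - 5*o)*(-4 - 3*o) (E(o) = (-5*o + (2*o)/((2*o)))*(-4 - 3*o) = (-5*o + (2*o)*(1/(2*o)))*(-4 - 3*o) = (-5*o + 1)*(-4 - 3*o) = (1 - 5*o)*(-4 - 3*o))
j(3)*(-49 + E(-8)) = -3*(-49 + (-4 + 15*(-8)² + 17*(-8))) = -3*(-49 + (-4 + 15*64 - 136)) = -3*(-49 + (-4 + 960 - 136)) = -3*(-49 + 820) = -3*771 = -2313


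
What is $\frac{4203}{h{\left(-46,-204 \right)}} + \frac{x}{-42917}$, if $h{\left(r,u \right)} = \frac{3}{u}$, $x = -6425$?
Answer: $- \frac{12265843843}{42917} \approx -2.858 \cdot 10^{5}$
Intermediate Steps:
$\frac{4203}{h{\left(-46,-204 \right)}} + \frac{x}{-42917} = \frac{4203}{3 \frac{1}{-204}} - \frac{6425}{-42917} = \frac{4203}{3 \left(- \frac{1}{204}\right)} - - \frac{6425}{42917} = \frac{4203}{- \frac{1}{68}} + \frac{6425}{42917} = 4203 \left(-68\right) + \frac{6425}{42917} = -285804 + \frac{6425}{42917} = - \frac{12265843843}{42917}$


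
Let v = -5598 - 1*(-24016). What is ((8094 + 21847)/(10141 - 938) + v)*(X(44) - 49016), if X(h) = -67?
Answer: -8321080010985/9203 ≈ -9.0417e+8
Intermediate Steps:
v = 18418 (v = -5598 + 24016 = 18418)
((8094 + 21847)/(10141 - 938) + v)*(X(44) - 49016) = ((8094 + 21847)/(10141 - 938) + 18418)*(-67 - 49016) = (29941/9203 + 18418)*(-49083) = (169530795/9203)*(-49083) = -8321080010985/9203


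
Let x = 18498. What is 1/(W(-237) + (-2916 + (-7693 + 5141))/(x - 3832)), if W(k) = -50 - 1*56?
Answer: -7333/780032 ≈ -0.0094009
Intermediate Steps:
W(k) = -106 (W(k) = -50 - 56 = -106)
1/(W(-237) + (-2916 + (-7693 + 5141))/(x - 3832)) = 1/(-106 + (-2916 + (-7693 + 5141))/(18498 - 3832)) = 1/(-106 + (-2916 - 2552)/14666) = 1/(-106 - 5468*1/14666) = 1/(-106 - 2734/7333) = 1/(-780032/7333) = -7333/780032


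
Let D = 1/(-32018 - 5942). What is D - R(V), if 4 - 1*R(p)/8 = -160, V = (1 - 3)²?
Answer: -49803521/37960 ≈ -1312.0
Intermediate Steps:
V = 4 (V = (-2)² = 4)
R(p) = 1312 (R(p) = 32 - 8*(-160) = 32 + 1280 = 1312)
D = -1/37960 (D = 1/(-37960) = -1/37960 ≈ -2.6344e-5)
D - R(V) = -1/37960 - 1*1312 = -1/37960 - 1312 = -49803521/37960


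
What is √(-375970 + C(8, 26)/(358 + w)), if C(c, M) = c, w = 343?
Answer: I*√184752028362/701 ≈ 613.16*I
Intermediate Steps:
√(-375970 + C(8, 26)/(358 + w)) = √(-375970 + 8/(358 + 343)) = √(-375970 + 8/701) = √(-263554962/701) = I*√184752028362/701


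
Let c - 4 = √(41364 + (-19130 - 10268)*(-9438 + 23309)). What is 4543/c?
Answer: 1298/29124165 - 649*I*√407738294/58248330 ≈ 4.4568e-5 - 0.22498*I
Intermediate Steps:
c = 4 + I*√407738294 (c = 4 + √(41364 + (-19130 - 10268)*(-9438 + 23309)) = 4 + √(41364 - 29398*13871) = 4 + √(41364 - 407779658) = 4 + √(-407738294) = 4 + I*√407738294 ≈ 4.0 + 20193.0*I)
4543/c = 4543/(4 + I*√407738294)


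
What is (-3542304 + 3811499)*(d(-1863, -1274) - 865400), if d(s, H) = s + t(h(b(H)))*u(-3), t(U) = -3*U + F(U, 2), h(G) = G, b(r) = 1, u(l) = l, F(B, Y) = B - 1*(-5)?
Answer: -233465286040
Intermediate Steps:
F(B, Y) = 5 + B (F(B, Y) = B + 5 = 5 + B)
t(U) = 5 - 2*U (t(U) = -3*U + (5 + U) = 5 - 2*U)
d(s, H) = -9 + s (d(s, H) = s + (5 - 2*1)*(-3) = s + (5 - 2)*(-3) = s + 3*(-3) = s - 9 = -9 + s)
(-3542304 + 3811499)*(d(-1863, -1274) - 865400) = (-3542304 + 3811499)*((-9 - 1863) - 865400) = 269195*(-1872 - 865400) = 269195*(-867272) = -233465286040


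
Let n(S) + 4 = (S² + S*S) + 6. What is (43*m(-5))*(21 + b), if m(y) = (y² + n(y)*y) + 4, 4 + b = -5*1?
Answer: -119196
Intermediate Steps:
n(S) = 2 + 2*S² (n(S) = -4 + ((S² + S*S) + 6) = -4 + ((S² + S²) + 6) = -4 + (2*S² + 6) = -4 + (6 + 2*S²) = 2 + 2*S²)
b = -9 (b = -4 - 5*1 = -4 - 5 = -9)
m(y) = 4 + y² + y*(2 + 2*y²) (m(y) = (y² + (2 + 2*y²)*y) + 4 = (y² + y*(2 + 2*y²)) + 4 = 4 + y² + y*(2 + 2*y²))
(43*m(-5))*(21 + b) = (43*(4 + (-5)² + 2*(-5)*(1 + (-5)²)))*(21 - 9) = (43*(4 + 25 + 2*(-5)*(1 + 25)))*12 = (43*(4 + 25 + 2*(-5)*26))*12 = (43*(4 + 25 - 260))*12 = (43*(-231))*12 = -9933*12 = -119196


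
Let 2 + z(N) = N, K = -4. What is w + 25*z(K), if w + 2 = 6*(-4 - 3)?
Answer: -194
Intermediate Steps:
z(N) = -2 + N
w = -44 (w = -2 + 6*(-4 - 3) = -2 + 6*(-7) = -2 - 42 = -44)
w + 25*z(K) = -44 + 25*(-2 - 4) = -44 + 25*(-6) = -44 - 150 = -194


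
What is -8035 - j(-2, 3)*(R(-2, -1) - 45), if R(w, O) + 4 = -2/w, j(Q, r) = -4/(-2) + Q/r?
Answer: -7971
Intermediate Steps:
j(Q, r) = 2 + Q/r (j(Q, r) = -4*(-½) + Q/r = 2 + Q/r)
R(w, O) = -4 - 2/w
-8035 - j(-2, 3)*(R(-2, -1) - 45) = -8035 - (2 - 2/3)*((-4 - 2/(-2)) - 45) = -8035 - (2 - 2*⅓)*((-4 - 2*(-½)) - 45) = -8035 - (2 - ⅔)*((-4 + 1) - 45) = -8035 - 4*(-3 - 45)/3 = -8035 - 4*(-48)/3 = -8035 - 1*(-64) = -8035 + 64 = -7971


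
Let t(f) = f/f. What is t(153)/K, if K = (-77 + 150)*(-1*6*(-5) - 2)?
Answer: 1/2044 ≈ 0.00048924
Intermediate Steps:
t(f) = 1
K = 2044 (K = 73*(-6*(-5) - 2) = 73*(30 - 2) = 73*28 = 2044)
t(153)/K = 1/2044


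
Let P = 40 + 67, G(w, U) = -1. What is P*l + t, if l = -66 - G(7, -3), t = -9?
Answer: -6964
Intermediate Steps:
l = -65 (l = -66 - 1*(-1) = -66 + 1 = -65)
P = 107
P*l + t = 107*(-65) - 9 = -6955 - 9 = -6964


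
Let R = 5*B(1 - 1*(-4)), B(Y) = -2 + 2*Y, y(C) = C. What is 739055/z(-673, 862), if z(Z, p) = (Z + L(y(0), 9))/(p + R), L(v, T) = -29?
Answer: -333313805/351 ≈ -9.4961e+5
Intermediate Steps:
R = 40 (R = 5*(-2 + 2*(1 - 1*(-4))) = 5*(-2 + 2*(1 + 4)) = 5*(-2 + 2*5) = 5*(-2 + 10) = 5*8 = 40)
z(Z, p) = (-29 + Z)/(40 + p) (z(Z, p) = (Z - 29)/(p + 40) = (-29 + Z)/(40 + p))
739055/z(-673, 862) = 739055/(((-29 - 673)/(40 + 862))) = 739055/((-702/902)) = 739055/(((1/902)*(-702))) = 739055/(-351/451) = 739055*(-451/351) = -333313805/351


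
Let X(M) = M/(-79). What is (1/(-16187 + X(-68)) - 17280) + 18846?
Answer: 2002451951/1278705 ≈ 1566.0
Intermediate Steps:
X(M) = -M/79 (X(M) = M*(-1/79) = -M/79)
(1/(-16187 + X(-68)) - 17280) + 18846 = (1/(-16187 - 1/79*(-68)) - 17280) + 18846 = (1/(-16187 + 68/79) - 17280) + 18846 = (1/(-1278705/79) - 17280) + 18846 = (-79/1278705 - 17280) + 18846 = -22096022479/1278705 + 18846 = 2002451951/1278705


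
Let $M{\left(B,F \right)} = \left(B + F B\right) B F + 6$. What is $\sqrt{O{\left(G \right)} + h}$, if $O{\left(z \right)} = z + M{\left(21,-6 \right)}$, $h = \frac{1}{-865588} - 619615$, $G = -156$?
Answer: $\frac{i \sqrt{113610462936275657}}{432794} \approx 778.8 i$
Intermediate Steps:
$M{\left(B,F \right)} = 6 + B F \left(B + B F\right)$ ($M{\left(B,F \right)} = \left(B + B F\right) B F + 6 = B \left(B + B F\right) F + 6 = B F \left(B + B F\right) + 6 = 6 + B F \left(B + B F\right)$)
$h = - \frac{536331308621}{865588}$ ($h = - \frac{1}{865588} - 619615 = - \frac{536331308621}{865588} \approx -6.1962 \cdot 10^{5}$)
$O{\left(z \right)} = 13236 + z$ ($O{\left(z \right)} = z + \left(6 - 6 \cdot 21^{2} + 21^{2} \left(-6\right)^{2}\right) = z + \left(6 - 2646 + 441 \cdot 36\right) = z + \left(6 - 2646 + 15876\right) = z + 13236 = 13236 + z$)
$\sqrt{O{\left(G \right)} + h} = \sqrt{\left(13236 - 156\right) - \frac{536331308621}{865588}} = \sqrt{13080 - \frac{536331308621}{865588}} = \sqrt{- \frac{525009417581}{865588}} = \frac{i \sqrt{113610462936275657}}{432794}$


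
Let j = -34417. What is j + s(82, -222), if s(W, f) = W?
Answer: -34335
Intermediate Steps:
j + s(82, -222) = -34417 + 82 = -34335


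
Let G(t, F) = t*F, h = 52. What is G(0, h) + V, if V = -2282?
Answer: -2282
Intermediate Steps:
G(t, F) = F*t
G(0, h) + V = 52*0 - 2282 = 0 - 2282 = -2282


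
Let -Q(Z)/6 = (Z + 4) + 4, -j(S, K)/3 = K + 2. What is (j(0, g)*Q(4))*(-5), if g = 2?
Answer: -4320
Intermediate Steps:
j(S, K) = -6 - 3*K (j(S, K) = -3*(K + 2) = -3*(2 + K) = -6 - 3*K)
Q(Z) = -48 - 6*Z (Q(Z) = -6*((Z + 4) + 4) = -6*((4 + Z) + 4) = -6*(8 + Z) = -48 - 6*Z)
(j(0, g)*Q(4))*(-5) = ((-6 - 3*2)*(-48 - 6*4))*(-5) = ((-6 - 6)*(-48 - 24))*(-5) = -12*(-72)*(-5) = 864*(-5) = -4320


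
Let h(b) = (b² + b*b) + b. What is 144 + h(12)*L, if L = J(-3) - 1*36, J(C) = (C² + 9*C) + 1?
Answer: -15756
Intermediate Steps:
J(C) = 1 + C² + 9*C
h(b) = b + 2*b² (h(b) = (b² + b²) + b = 2*b² + b = b + 2*b²)
L = -53 (L = (1 + (-3)² + 9*(-3)) - 1*36 = (1 + 9 - 27) - 36 = -17 - 36 = -53)
144 + h(12)*L = 144 + (12*(1 + 2*12))*(-53) = 144 + (12*(1 + 24))*(-53) = 144 + (12*25)*(-53) = 144 + 300*(-53) = 144 - 15900 = -15756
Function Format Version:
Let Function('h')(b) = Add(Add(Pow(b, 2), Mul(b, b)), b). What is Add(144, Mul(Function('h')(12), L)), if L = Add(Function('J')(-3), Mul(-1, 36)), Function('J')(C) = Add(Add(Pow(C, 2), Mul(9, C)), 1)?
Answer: -15756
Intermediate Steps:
Function('J')(C) = Add(1, Pow(C, 2), Mul(9, C))
Function('h')(b) = Add(b, Mul(2, Pow(b, 2))) (Function('h')(b) = Add(Add(Pow(b, 2), Pow(b, 2)), b) = Add(Mul(2, Pow(b, 2)), b) = Add(b, Mul(2, Pow(b, 2))))
L = -53 (L = Add(Add(1, Pow(-3, 2), Mul(9, -3)), Mul(-1, 36)) = Add(Add(1, 9, -27), -36) = Add(-17, -36) = -53)
Add(144, Mul(Function('h')(12), L)) = Add(144, Mul(Mul(12, Add(1, Mul(2, 12))), -53)) = Add(144, Mul(Mul(12, Add(1, 24)), -53)) = Add(144, Mul(Mul(12, 25), -53)) = Add(144, Mul(300, -53)) = Add(144, -15900) = -15756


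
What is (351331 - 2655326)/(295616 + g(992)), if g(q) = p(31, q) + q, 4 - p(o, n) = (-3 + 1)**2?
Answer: -2303995/296608 ≈ -7.7678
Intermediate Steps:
p(o, n) = 0 (p(o, n) = 4 - (-3 + 1)**2 = 4 - 1*(-2)**2 = 4 - 1*4 = 4 - 4 = 0)
g(q) = q (g(q) = 0 + q = q)
(351331 - 2655326)/(295616 + g(992)) = (351331 - 2655326)/(295616 + 992) = -2303995/296608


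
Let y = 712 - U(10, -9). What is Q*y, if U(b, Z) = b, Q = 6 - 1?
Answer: 3510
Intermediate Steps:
Q = 5
y = 702 (y = 712 - 1*10 = 712 - 10 = 702)
Q*y = 5*702 = 3510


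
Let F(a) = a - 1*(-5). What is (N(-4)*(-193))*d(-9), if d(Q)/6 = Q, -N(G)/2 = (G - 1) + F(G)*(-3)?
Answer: 166752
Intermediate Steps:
F(a) = 5 + a (F(a) = a + 5 = 5 + a)
N(G) = 32 + 4*G (N(G) = -2*((G - 1) + (5 + G)*(-3)) = -2*((-1 + G) + (-15 - 3*G)) = -2*(-16 - 2*G) = 32 + 4*G)
d(Q) = 6*Q
(N(-4)*(-193))*d(-9) = ((32 + 4*(-4))*(-193))*(6*(-9)) = ((32 - 16)*(-193))*(-54) = (16*(-193))*(-54) = -3088*(-54) = 166752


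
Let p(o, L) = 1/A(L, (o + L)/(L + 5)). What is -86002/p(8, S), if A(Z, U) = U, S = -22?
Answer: -1204028/17 ≈ -70825.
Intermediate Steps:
p(o, L) = (5 + L)/(L + o) (p(o, L) = 1/((o + L)/(L + 5)) = 1/((L + o)/(5 + L)) = (5 + L)/(L + o))
-86002/p(8, S) = -86002*(-22 + 8)/(5 - 22) = -86002/(-17/(-14)) = -86002/((-1/14*(-17))) = -86002/17/14 = -86002*14/17 = -1204028/17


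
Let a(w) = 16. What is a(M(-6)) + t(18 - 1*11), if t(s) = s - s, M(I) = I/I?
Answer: 16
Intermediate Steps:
M(I) = 1
t(s) = 0
a(M(-6)) + t(18 - 1*11) = 16 + 0 = 16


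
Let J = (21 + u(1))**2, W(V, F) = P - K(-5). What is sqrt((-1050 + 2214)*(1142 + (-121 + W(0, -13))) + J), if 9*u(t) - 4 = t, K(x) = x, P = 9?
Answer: 2*sqrt(24405394)/9 ≈ 1097.8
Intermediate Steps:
W(V, F) = 14 (W(V, F) = 9 - 1*(-5) = 9 + 5 = 14)
u(t) = 4/9 + t/9
J = 37636/81 (J = (21 + (4/9 + (1/9)*1))**2 = (21 + (4/9 + 1/9))**2 = (21 + 5/9)**2 = (194/9)**2 = 37636/81 ≈ 464.64)
sqrt((-1050 + 2214)*(1142 + (-121 + W(0, -13))) + J) = sqrt((-1050 + 2214)*(1142 + (-121 + 14)) + 37636/81) = sqrt(1164*(1142 - 107) + 37636/81) = sqrt(1164*1035 + 37636/81) = sqrt(1204740 + 37636/81) = sqrt(97621576/81) = 2*sqrt(24405394)/9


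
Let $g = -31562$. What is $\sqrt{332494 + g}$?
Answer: $2 \sqrt{75233} \approx 548.57$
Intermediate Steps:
$\sqrt{332494 + g} = \sqrt{332494 - 31562} = \sqrt{300932} = 2 \sqrt{75233}$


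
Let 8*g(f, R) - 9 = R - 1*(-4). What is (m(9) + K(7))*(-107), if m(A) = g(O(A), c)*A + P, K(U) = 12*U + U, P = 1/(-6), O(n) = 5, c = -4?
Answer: -259261/24 ≈ -10803.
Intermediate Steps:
P = -⅙ ≈ -0.16667
g(f, R) = 13/8 + R/8 (g(f, R) = 9/8 + (R - 1*(-4))/8 = 9/8 + (R + 4)/8 = 9/8 + (4 + R)/8 = 9/8 + (½ + R/8) = 13/8 + R/8)
K(U) = 13*U
m(A) = -⅙ + 9*A/8 (m(A) = (13/8 + (⅛)*(-4))*A - ⅙ = (13/8 - ½)*A - ⅙ = 9*A/8 - ⅙ = -⅙ + 9*A/8)
(m(9) + K(7))*(-107) = ((-⅙ + (9/8)*9) + 13*7)*(-107) = ((-⅙ + 81/8) + 91)*(-107) = (239/24 + 91)*(-107) = (2423/24)*(-107) = -259261/24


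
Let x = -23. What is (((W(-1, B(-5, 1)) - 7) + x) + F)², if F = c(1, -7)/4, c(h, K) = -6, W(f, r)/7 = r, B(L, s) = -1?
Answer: 5929/4 ≈ 1482.3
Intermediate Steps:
W(f, r) = 7*r
F = -3/2 (F = -6/4 = (¼)*(-6) = -3/2 ≈ -1.5000)
(((W(-1, B(-5, 1)) - 7) + x) + F)² = (((7*(-1) - 7) - 23) - 3/2)² = (((-7 - 7) - 23) - 3/2)² = ((-14 - 23) - 3/2)² = (-37 - 3/2)² = (-77/2)² = 5929/4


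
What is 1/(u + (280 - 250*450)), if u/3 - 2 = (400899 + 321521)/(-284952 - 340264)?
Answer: -156304/17540038871 ≈ -8.9113e-6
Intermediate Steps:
u = 396009/156304 (u = 6 + 3*((400899 + 321521)/(-284952 - 340264)) = 6 + 3*(722420/(-625216)) = 6 + 3*(722420*(-1/625216)) = 6 + 3*(-180605/156304) = 6 - 541815/156304 = 396009/156304 ≈ 2.5336)
1/(u + (280 - 250*450)) = 1/(396009/156304 + (280 - 250*450)) = 1/(396009/156304 + (280 - 112500)) = 1/(396009/156304 - 112220) = 1/(-17540038871/156304) = -156304/17540038871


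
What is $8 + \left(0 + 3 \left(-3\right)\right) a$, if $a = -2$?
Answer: $26$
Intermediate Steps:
$8 + \left(0 + 3 \left(-3\right)\right) a = 8 + \left(0 + 3 \left(-3\right)\right) \left(-2\right) = 8 + \left(0 - 9\right) \left(-2\right) = 8 - -18 = 8 + 18 = 26$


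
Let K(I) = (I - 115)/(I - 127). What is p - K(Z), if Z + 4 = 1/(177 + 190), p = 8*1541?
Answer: 148159314/12019 ≈ 12327.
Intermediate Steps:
p = 12328
Z = -1467/367 (Z = -4 + 1/(177 + 190) = -4 + 1/367 = -1467/367 ≈ -3.9973)
K(I) = (-115 + I)/(-127 + I)
p - K(Z) = 12328 - (-115 - 1467/367)/(-127 - 1467/367) = 12328 - (-43672)/((-48076/367)*367) = 12328 - (-367)*(-43672)/(48076*367) = 12328 - 1*10918/12019 = 12328 - 10918/12019 = 148159314/12019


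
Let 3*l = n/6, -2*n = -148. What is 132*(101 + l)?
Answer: 41624/3 ≈ 13875.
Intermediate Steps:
n = 74 (n = -½*(-148) = 74)
l = 37/9 (l = (74/6)/3 = (74*(⅙))/3 = (⅓)*(37/3) = 37/9 ≈ 4.1111)
132*(101 + l) = 132*(101 + 37/9) = 132*(946/9) = 41624/3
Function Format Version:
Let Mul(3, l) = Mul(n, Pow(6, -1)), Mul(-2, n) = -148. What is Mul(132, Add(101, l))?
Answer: Rational(41624, 3) ≈ 13875.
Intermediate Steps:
n = 74 (n = Mul(Rational(-1, 2), -148) = 74)
l = Rational(37, 9) (l = Mul(Rational(1, 3), Mul(74, Pow(6, -1))) = Mul(Rational(1, 3), Mul(74, Rational(1, 6))) = Mul(Rational(1, 3), Rational(37, 3)) = Rational(37, 9) ≈ 4.1111)
Mul(132, Add(101, l)) = Mul(132, Add(101, Rational(37, 9))) = Mul(132, Rational(946, 9)) = Rational(41624, 3)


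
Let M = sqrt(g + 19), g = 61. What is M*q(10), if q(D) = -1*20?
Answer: -80*sqrt(5) ≈ -178.89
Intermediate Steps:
q(D) = -20
M = 4*sqrt(5) (M = sqrt(61 + 19) = sqrt(80) = 4*sqrt(5) ≈ 8.9443)
M*q(10) = (4*sqrt(5))*(-20) = -80*sqrt(5)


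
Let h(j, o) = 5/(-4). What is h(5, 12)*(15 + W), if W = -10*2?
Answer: 25/4 ≈ 6.2500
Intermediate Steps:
h(j, o) = -5/4 (h(j, o) = 5*(-1/4) = -5/4)
W = -20
h(5, 12)*(15 + W) = -5*(15 - 20)/4 = -5/4*(-5) = 25/4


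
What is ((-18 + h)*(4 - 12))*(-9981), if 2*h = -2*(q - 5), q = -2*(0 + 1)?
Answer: -878328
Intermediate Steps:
q = -2 (q = -2*1 = -2)
h = 7 (h = (-2*(-2 - 5))/2 = (-2*(-7))/2 = (1/2)*14 = 7)
((-18 + h)*(4 - 12))*(-9981) = ((-18 + 7)*(4 - 12))*(-9981) = -11*(-8)*(-9981) = 88*(-9981) = -878328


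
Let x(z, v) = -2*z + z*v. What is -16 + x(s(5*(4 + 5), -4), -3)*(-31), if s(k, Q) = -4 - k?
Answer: -7611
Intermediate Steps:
x(z, v) = -2*z + v*z
-16 + x(s(5*(4 + 5), -4), -3)*(-31) = -16 + ((-4 - 5*(4 + 5))*(-2 - 3))*(-31) = -16 + ((-4 - 5*9)*(-5))*(-31) = -16 + ((-4 - 1*45)*(-5))*(-31) = -16 + ((-4 - 45)*(-5))*(-31) = -16 - 49*(-5)*(-31) = -16 + 245*(-31) = -16 - 7595 = -7611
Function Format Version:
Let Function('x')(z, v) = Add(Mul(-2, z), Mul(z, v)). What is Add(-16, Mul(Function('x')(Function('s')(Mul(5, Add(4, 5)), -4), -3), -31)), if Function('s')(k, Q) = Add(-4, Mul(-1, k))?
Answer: -7611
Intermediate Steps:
Function('x')(z, v) = Add(Mul(-2, z), Mul(v, z))
Add(-16, Mul(Function('x')(Function('s')(Mul(5, Add(4, 5)), -4), -3), -31)) = Add(-16, Mul(Mul(Add(-4, Mul(-1, Mul(5, Add(4, 5)))), Add(-2, -3)), -31)) = Add(-16, Mul(Mul(Add(-4, Mul(-1, Mul(5, 9))), -5), -31)) = Add(-16, Mul(Mul(Add(-4, Mul(-1, 45)), -5), -31)) = Add(-16, Mul(Mul(Add(-4, -45), -5), -31)) = Add(-16, Mul(Mul(-49, -5), -31)) = Add(-16, Mul(245, -31)) = Add(-16, -7595) = -7611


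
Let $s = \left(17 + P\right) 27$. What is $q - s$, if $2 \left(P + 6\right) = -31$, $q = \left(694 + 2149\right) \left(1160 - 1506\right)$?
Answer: $- \frac{1967113}{2} \approx -9.8356 \cdot 10^{5}$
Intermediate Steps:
$q = -983678$ ($q = 2843 \left(-346\right) = -983678$)
$P = - \frac{43}{2}$ ($P = -6 + \frac{1}{2} \left(-31\right) = -6 - \frac{31}{2} = - \frac{43}{2} \approx -21.5$)
$s = - \frac{243}{2}$ ($s = \left(17 - \frac{43}{2}\right) 27 = \left(- \frac{9}{2}\right) 27 = - \frac{243}{2} \approx -121.5$)
$q - s = -983678 - - \frac{243}{2} = -983678 + \frac{243}{2} = - \frac{1967113}{2}$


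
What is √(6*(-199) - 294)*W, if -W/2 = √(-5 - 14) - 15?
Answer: 8*√1767 + 120*I*√93 ≈ 336.29 + 1157.2*I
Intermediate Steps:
W = 30 - 2*I*√19 (W = -2*(√(-5 - 14) - 15) = -2*(√(-19) - 15) = -2*(I*√19 - 15) = -2*(-15 + I*√19) = 30 - 2*I*√19 ≈ 30.0 - 8.7178*I)
√(6*(-199) - 294)*W = √(6*(-199) - 294)*(30 - 2*I*√19) = √(-1194 - 294)*(30 - 2*I*√19) = √(-1488)*(30 - 2*I*√19) = (4*I*√93)*(30 - 2*I*√19) = 4*I*√93*(30 - 2*I*√19)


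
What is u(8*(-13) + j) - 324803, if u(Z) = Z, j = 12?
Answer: -324895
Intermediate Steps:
u(8*(-13) + j) - 324803 = (8*(-13) + 12) - 324803 = (-104 + 12) - 324803 = -92 - 324803 = -324895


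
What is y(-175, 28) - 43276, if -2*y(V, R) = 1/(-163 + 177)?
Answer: -1211729/28 ≈ -43276.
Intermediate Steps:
y(V, R) = -1/28 (y(V, R) = -1/(2*(-163 + 177)) = -½/14 = -½*1/14 = -1/28)
y(-175, 28) - 43276 = -1/28 - 43276 = -1211729/28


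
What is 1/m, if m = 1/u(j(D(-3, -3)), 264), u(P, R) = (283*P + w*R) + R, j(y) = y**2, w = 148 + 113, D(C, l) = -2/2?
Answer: 69451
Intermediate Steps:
D(C, l) = -1 (D(C, l) = -2*1/2 = -1)
w = 261
u(P, R) = 262*R + 283*P (u(P, R) = (283*P + 261*R) + R = (261*R + 283*P) + R = 262*R + 283*P)
m = 1/69451 (m = 1/(262*264 + 283*(-1)**2) = 1/(69168 + 283*1) = 1/(69168 + 283) = 1/69451 ≈ 1.4399e-5)
1/m = 1/(1/69451) = 69451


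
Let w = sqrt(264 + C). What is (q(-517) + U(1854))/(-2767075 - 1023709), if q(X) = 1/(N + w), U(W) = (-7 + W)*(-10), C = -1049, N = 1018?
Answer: 4788850553/982864050864 + I*sqrt(785)/3931456203456 ≈ 0.0048723 + 7.1266e-12*I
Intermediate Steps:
w = I*sqrt(785) (w = sqrt(264 - 1049) = sqrt(-785) = I*sqrt(785) ≈ 28.018*I)
U(W) = 70 - 10*W
q(X) = 1/(1018 + I*sqrt(785))
(q(-517) + U(1854))/(-2767075 - 1023709) = ((1018/1037109 - I*sqrt(785)/1037109) + (70 - 10*1854))/(-2767075 - 1023709) = ((1018/1037109 - I*sqrt(785)/1037109) + (70 - 18540))/(-3790784) = ((1018/1037109 - I*sqrt(785)/1037109) - 18470)*(-1/3790784) = (-19155402212/1037109 - I*sqrt(785)/1037109)*(-1/3790784) = 4788850553/982864050864 + I*sqrt(785)/3931456203456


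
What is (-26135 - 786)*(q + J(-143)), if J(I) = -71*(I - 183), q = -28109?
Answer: 133608923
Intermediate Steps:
J(I) = 12993 - 71*I (J(I) = -71*(-183 + I) = 12993 - 71*I)
(-26135 - 786)*(q + J(-143)) = (-26135 - 786)*(-28109 + (12993 - 71*(-143))) = -26921*(-28109 + (12993 + 10153)) = -26921*(-28109 + 23146) = -26921*(-4963) = 133608923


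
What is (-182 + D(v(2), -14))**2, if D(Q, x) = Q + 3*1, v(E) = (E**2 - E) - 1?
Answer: 31684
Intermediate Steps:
v(E) = -1 + E**2 - E
D(Q, x) = 3 + Q (D(Q, x) = Q + 3 = 3 + Q)
(-182 + D(v(2), -14))**2 = (-182 + (3 + (-1 + 2**2 - 1*2)))**2 = (-182 + (3 + (-1 + 4 - 2)))**2 = (-182 + (3 + 1))**2 = (-182 + 4)**2 = (-178)**2 = 31684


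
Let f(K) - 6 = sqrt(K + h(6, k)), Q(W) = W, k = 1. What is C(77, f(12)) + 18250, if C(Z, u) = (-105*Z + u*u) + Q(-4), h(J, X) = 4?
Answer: 10261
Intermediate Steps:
f(K) = 6 + sqrt(4 + K) (f(K) = 6 + sqrt(K + 4) = 6 + sqrt(4 + K))
C(Z, u) = -4 + u**2 - 105*Z (C(Z, u) = (-105*Z + u*u) - 4 = (-105*Z + u**2) - 4 = (u**2 - 105*Z) - 4 = -4 + u**2 - 105*Z)
C(77, f(12)) + 18250 = (-4 + (6 + sqrt(4 + 12))**2 - 105*77) + 18250 = (-4 + (6 + sqrt(16))**2 - 8085) + 18250 = (-4 + (6 + 4)**2 - 8085) + 18250 = (-4 + 10**2 - 8085) + 18250 = (-4 + 100 - 8085) + 18250 = -7989 + 18250 = 10261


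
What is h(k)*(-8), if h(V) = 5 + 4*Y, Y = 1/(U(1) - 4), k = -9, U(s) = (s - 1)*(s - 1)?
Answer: -32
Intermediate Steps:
U(s) = (-1 + s)**2 (U(s) = (-1 + s)*(-1 + s) = (-1 + s)**2)
Y = -1/4 (Y = 1/((-1 + 1)**2 - 4) = 1/(0**2 - 4) = 1/(0 - 4) = 1/(-4) = -1/4 ≈ -0.25000)
h(V) = 4 (h(V) = 5 + 4*(-1/4) = 5 - 1 = 4)
h(k)*(-8) = 4*(-8) = -32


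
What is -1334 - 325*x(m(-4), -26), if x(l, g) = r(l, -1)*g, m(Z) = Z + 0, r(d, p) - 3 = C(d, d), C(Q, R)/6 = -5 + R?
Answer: -432284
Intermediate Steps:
C(Q, R) = -30 + 6*R (C(Q, R) = 6*(-5 + R) = -30 + 6*R)
r(d, p) = -27 + 6*d (r(d, p) = 3 + (-30 + 6*d) = -27 + 6*d)
m(Z) = Z
x(l, g) = g*(-27 + 6*l) (x(l, g) = (-27 + 6*l)*g = g*(-27 + 6*l))
-1334 - 325*x(m(-4), -26) = -1334 - 975*(-26)*(-9 + 2*(-4)) = -1334 - 975*(-26)*(-9 - 8) = -1334 - 975*(-26)*(-17) = -1334 - 325*1326 = -1334 - 430950 = -432284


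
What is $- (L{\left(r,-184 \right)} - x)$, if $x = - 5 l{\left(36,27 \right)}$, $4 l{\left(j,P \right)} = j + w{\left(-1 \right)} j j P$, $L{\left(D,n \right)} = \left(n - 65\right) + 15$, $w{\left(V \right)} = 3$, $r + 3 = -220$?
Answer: $-131031$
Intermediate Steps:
$r = -223$ ($r = -3 - 220 = -223$)
$L{\left(D,n \right)} = -50 + n$ ($L{\left(D,n \right)} = \left(-65 + n\right) + 15 = -50 + n$)
$l{\left(j,P \right)} = \frac{j}{4} + \frac{3 P j^{2}}{4}$ ($l{\left(j,P \right)} = \frac{j + 3 j j P}{4} = \frac{j + 3 j^{2} P}{4} = \frac{j + 3 P j^{2}}{4} = \frac{j}{4} + \frac{3 P j^{2}}{4}$)
$x = -131265$ ($x = - 5 \cdot \frac{1}{4} \cdot 36 \left(1 + 3 \cdot 27 \cdot 36\right) = - 5 \cdot \frac{1}{4} \cdot 36 \left(1 + 2916\right) = - 5 \cdot \frac{1}{4} \cdot 36 \cdot 2917 = \left(-5\right) 26253 = -131265$)
$- (L{\left(r,-184 \right)} - x) = - (\left(-50 - 184\right) - -131265) = - (-234 + 131265) = \left(-1\right) 131031 = -131031$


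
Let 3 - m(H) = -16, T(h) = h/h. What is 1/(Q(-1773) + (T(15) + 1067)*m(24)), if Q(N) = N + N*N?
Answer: 1/3162048 ≈ 3.1625e-7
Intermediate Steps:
T(h) = 1
Q(N) = N + N**2
m(H) = 19 (m(H) = 3 - 1*(-16) = 3 + 16 = 19)
1/(Q(-1773) + (T(15) + 1067)*m(24)) = 1/(-1773*(1 - 1773) + (1 + 1067)*19) = 1/(-1773*(-1772) + 1068*19) = 1/(3141756 + 20292) = 1/3162048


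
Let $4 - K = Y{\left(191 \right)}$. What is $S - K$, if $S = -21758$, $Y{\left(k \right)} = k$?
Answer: $-21571$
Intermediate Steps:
$K = -187$ ($K = 4 - 191 = -187$)
$S - K = -21758 - -187 = -21758 + 187 = -21571$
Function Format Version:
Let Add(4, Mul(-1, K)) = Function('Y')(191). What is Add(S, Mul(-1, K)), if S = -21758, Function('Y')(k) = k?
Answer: -21571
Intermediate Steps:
K = -187 (K = Add(4, Mul(-1, 191)) = Add(4, -191) = -187)
Add(S, Mul(-1, K)) = Add(-21758, Mul(-1, -187)) = Add(-21758, 187) = -21571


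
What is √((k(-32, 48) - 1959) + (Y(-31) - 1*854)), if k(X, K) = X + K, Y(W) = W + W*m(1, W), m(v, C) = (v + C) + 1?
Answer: I*√1929 ≈ 43.92*I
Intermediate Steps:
m(v, C) = 1 + C + v (m(v, C) = (C + v) + 1 = 1 + C + v)
Y(W) = W + W*(2 + W) (Y(W) = W + W*(1 + W + 1) = W + W*(2 + W))
k(X, K) = K + X
√((k(-32, 48) - 1959) + (Y(-31) - 1*854)) = √(((48 - 32) - 1959) + (-31*(3 - 31) - 1*854)) = √((16 - 1959) + (-31*(-28) - 854)) = √(-1943 + (868 - 854)) = √(-1943 + 14) = √(-1929) = I*√1929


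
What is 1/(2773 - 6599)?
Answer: -1/3826 ≈ -0.00026137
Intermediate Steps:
1/(2773 - 6599) = 1/(-3826) = -1/3826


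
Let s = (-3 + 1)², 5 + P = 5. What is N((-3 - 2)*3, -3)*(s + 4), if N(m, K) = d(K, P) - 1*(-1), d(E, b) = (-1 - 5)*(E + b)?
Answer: 152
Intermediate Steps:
P = 0 (P = -5 + 5 = 0)
s = 4 (s = (-2)² = 4)
d(E, b) = -6*E - 6*b (d(E, b) = -6*(E + b) = -6*E - 6*b)
N(m, K) = 1 - 6*K (N(m, K) = (-6*K - 6*0) - 1*(-1) = (-6*K + 0) + 1 = -6*K + 1 = 1 - 6*K)
N((-3 - 2)*3, -3)*(s + 4) = (1 - 6*(-3))*(4 + 4) = (1 + 18)*8 = 19*8 = 152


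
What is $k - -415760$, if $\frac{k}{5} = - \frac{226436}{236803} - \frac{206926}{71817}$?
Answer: $\frac{1010041178357830}{2429497293} \approx 4.1574 \cdot 10^{5}$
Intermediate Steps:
$k = - \frac{46616179850}{2429497293}$ ($k = 5 \left(- \frac{226436}{236803} - \frac{206926}{71817}\right) = 5 \left(\left(-226436\right) \frac{1}{236803} - \frac{206926}{71817}\right) = 5 \left(- \frac{32348}{33829} - \frac{206926}{71817}\right) = 5 \left(- \frac{9323235970}{2429497293}\right) = - \frac{46616179850}{2429497293} \approx -19.188$)
$k - -415760 = - \frac{46616179850}{2429497293} - -415760 = - \frac{46616179850}{2429497293} + 415760 = \frac{1010041178357830}{2429497293}$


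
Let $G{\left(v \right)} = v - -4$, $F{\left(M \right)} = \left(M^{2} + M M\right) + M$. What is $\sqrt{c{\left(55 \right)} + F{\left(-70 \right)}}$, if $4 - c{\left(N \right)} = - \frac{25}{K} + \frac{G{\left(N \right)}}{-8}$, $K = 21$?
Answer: $\frac{\sqrt{68743542}}{84} \approx 98.704$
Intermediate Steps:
$F{\left(M \right)} = M + 2 M^{2}$ ($F{\left(M \right)} = \left(M^{2} + M^{2}\right) + M = 2 M^{2} + M = M + 2 M^{2}$)
$G{\left(v \right)} = 4 + v$ ($G{\left(v \right)} = v + 4 = 4 + v$)
$c{\left(N \right)} = \frac{239}{42} + \frac{N}{8}$ ($c{\left(N \right)} = 4 - \left(- \frac{25}{21} + \frac{4 + N}{-8}\right) = 4 - \left(\left(-25\right) \frac{1}{21} + \left(4 + N\right) \left(- \frac{1}{8}\right)\right) = 4 - \left(- \frac{25}{21} - \left(\frac{1}{2} + \frac{N}{8}\right)\right) = 4 - \left(- \frac{71}{42} - \frac{N}{8}\right) = 4 + \left(\frac{71}{42} + \frac{N}{8}\right) = \frac{239}{42} + \frac{N}{8}$)
$\sqrt{c{\left(55 \right)} + F{\left(-70 \right)}} = \sqrt{\left(\frac{239}{42} + \frac{1}{8} \cdot 55\right) - 70 \left(1 + 2 \left(-70\right)\right)} = \sqrt{\left(\frac{239}{42} + \frac{55}{8}\right) - 70 \left(1 - 140\right)} = \sqrt{\frac{2111}{168} - -9730} = \sqrt{\frac{2111}{168} + 9730} = \sqrt{\frac{1636751}{168}} = \frac{\sqrt{68743542}}{84}$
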